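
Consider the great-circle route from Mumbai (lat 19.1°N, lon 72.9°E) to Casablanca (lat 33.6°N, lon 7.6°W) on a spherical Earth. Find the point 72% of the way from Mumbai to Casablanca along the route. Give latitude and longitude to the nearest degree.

≈ lat 35°N, lon 17°E

Convert each endpoint to a unit vector on the sphere (x = cos φ cos λ, y = cos φ sin λ, z = sin φ).
The central angle between the endpoints is δ = arccos(p₁·p₂) ≈ 1.255 rad (71.9°).
Interpolate at f = 0.72 with slerp weights a = sin((1−f)δ)/sin δ ≈ 0.362, b = sin(fδ)/sin δ ≈ 0.826.
p = a·p₁ + b·p₂ ≈ (0.783, 0.236, 0.576); φ = arcsin(p_z) ≈ 35.15°, λ = atan2(p_y, p_x) ≈ 16.77°.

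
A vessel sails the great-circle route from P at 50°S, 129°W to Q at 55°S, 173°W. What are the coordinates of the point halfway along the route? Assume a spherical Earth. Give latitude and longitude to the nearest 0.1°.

≈ 54.6°S, 149.7°W

The haversine formula gives a central angle δ ≈ 0.467 rad (26.8°) between the endpoints.
Interpolate at f = 1/2 with slerp weights a = sin((1−f)δ)/sin δ ≈ 0.514, b = sin(fδ)/sin δ ≈ 0.514.
p = a·p₁ + b·p₂ ≈ (-0.501, -0.293, -0.815); φ = arcsin(p_z) ≈ -54.56°, λ = atan2(p_y, p_x) ≈ -149.68°.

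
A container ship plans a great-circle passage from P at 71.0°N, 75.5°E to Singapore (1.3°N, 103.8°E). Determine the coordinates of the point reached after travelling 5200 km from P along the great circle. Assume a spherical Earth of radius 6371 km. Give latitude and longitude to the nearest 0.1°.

≈ 26.2°N, 99.4°E

Write both endpoints as unit vectors p₁, p₂ with components (cos φ cos λ, cos φ sin λ, sin φ).
The central angle between the endpoints is δ = arccos(p₁·p₂) ≈ 1.258 rad (72.1°). The total great-circle distance is δ·R ≈ 1.258 × 6371 ≈ 8013 km, so the target fraction is f = 5200/8013 ≈ 0.649.
Interpolate at f ≈ 0.649 with slerp weights a = sin((1−f)δ)/sin δ ≈ 0.449, b = sin(fδ)/sin δ ≈ 0.766.
p = a·p₁ + b·p₂ ≈ (-0.146, 0.885, 0.442); φ = arcsin(p_z) ≈ 26.23°, λ = atan2(p_y, p_x) ≈ 99.37°.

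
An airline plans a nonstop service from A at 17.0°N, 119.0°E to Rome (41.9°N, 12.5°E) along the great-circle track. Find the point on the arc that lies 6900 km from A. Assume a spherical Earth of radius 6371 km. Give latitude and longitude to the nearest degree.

≈ 47°N, 52°E

Write both endpoints as unit vectors p₁, p₂ with components (cos φ cos λ, cos φ sin λ, sin φ).
The central angle between the endpoints is δ = arccos(p₁·p₂) ≈ 1.578 rad (90.4°). The total great-circle distance is δ·R ≈ 1.578 × 6371 ≈ 10052 km, so the target fraction is f = 6900/10052 ≈ 0.686.
Interpolate at f ≈ 0.686 with slerp weights a = sin((1−f)δ)/sin δ ≈ 0.475, b = sin(fδ)/sin δ ≈ 0.883.
p = a·p₁ + b·p₂ ≈ (0.422, 0.539, 0.729); φ = arcsin(p_z) ≈ 46.78°, λ = atan2(p_y, p_x) ≈ 51.97°.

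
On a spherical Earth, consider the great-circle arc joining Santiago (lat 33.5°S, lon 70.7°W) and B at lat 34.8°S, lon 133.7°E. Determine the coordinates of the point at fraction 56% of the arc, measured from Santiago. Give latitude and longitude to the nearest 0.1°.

Write both endpoints as unit vectors p₁, p₂ with components (cos φ cos λ, cos φ sin λ, sin φ).
The central angle between the endpoints is δ = arccos(p₁·p₂) ≈ 1.885 rad (108.0°).
Interpolate at f = 0.56 with slerp weights a = sin((1−f)δ)/sin δ ≈ 0.775, b = sin(fδ)/sin δ ≈ 0.915.
p = a·p₁ + b·p₂ ≈ (-0.305, -0.067, -0.950); φ = arcsin(p_z) ≈ -71.79°, λ = atan2(p_y, p_x) ≈ -167.61°.

≈ lat 71.8°S, lon 167.6°W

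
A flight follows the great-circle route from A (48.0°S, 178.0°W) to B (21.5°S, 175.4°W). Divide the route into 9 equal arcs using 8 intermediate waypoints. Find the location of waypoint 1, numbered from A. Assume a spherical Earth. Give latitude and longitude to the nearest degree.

Write both endpoints as unit vectors p₁, p₂ with components (cos φ cos λ, cos φ sin λ, sin φ).
The central angle between the endpoints is δ = arccos(p₁·p₂) ≈ 0.464 rad (26.6°).
Interpolate at f = 1/9 with slerp weights a = sin((1−f)δ)/sin δ ≈ 0.896, b = sin(fδ)/sin δ ≈ 0.115.
p = a·p₁ + b·p₂ ≈ (-0.706, -0.030, -0.708); φ = arcsin(p_z) ≈ -45.06°, λ = atan2(p_y, p_x) ≈ -177.61°.

≈ (45°S, 178°W)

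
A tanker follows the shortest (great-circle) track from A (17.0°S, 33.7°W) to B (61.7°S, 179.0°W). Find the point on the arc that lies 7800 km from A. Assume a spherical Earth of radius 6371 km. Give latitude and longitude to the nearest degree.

≈ (75°S, 110°W)

Write both endpoints as unit vectors p₁, p₂ with components (cos φ cos λ, cos φ sin λ, sin φ).
The central angle between the endpoints is δ = arccos(p₁·p₂) ≈ 1.686 rad (96.6°). The total great-circle distance is δ·R ≈ 1.686 × 6371 ≈ 10744 km, so the target fraction is f = 7800/10744 ≈ 0.726.
Interpolate at f ≈ 0.726 with slerp weights a = sin((1−f)δ)/sin δ ≈ 0.449, b = sin(fδ)/sin δ ≈ 0.947.
p = a·p₁ + b·p₂ ≈ (-0.092, -0.246, -0.965); φ = arcsin(p_z) ≈ -74.78°, λ = atan2(p_y, p_x) ≈ -110.46°.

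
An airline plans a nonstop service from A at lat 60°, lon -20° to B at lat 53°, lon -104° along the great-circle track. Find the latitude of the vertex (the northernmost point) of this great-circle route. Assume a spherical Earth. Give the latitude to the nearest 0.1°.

≈ 64.3°

The great circle lies in the plane with unit normal n̂ = (p₁ × p₂)/|p₁ × p₂|.
Here n̂_z ≈ -0.433; the vertex latitude is φ_max = arccos|n̂_z| ≈ 64.3°.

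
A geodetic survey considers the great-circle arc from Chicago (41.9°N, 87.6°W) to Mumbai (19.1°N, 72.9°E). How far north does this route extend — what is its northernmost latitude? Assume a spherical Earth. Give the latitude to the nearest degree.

The great circle lies in the plane with unit normal n̂ = (p₁ × p₂)/|p₁ × p₂|.
Here n̂_z ≈ +0.262; the vertex latitude is φ_max = arccos|n̂_z| ≈ 74.8°.
Check via Clairaut: cos φ_max = |cos φ₁| · sin C = cos(41.9°)·sin(20.6°) ≈ 0.262, again giving ≈ 74.8°.

≈ 75°N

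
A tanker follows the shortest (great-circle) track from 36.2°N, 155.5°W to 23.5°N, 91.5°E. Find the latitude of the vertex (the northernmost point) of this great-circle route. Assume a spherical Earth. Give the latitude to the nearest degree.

The great circle lies in the plane with unit normal n̂ = (p₁ × p₂)/|p₁ × p₂|.
Here n̂_z ≈ -0.682; the vertex latitude is φ_max = arccos|n̂_z| ≈ 47.0°.
Check via Clairaut: cos φ_max = |cos φ₁| · sin C = cos(36.2°)·sin(57.7°) ≈ 0.682, again giving ≈ 47.0°.

≈ 47°N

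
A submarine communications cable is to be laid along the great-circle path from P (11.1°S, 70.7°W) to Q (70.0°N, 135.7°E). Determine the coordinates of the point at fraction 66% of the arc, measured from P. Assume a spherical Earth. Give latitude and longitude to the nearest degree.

Convert each endpoint to a unit vector on the sphere (x = cos φ cos λ, y = cos φ sin λ, z = sin φ).
The central angle between the endpoints is δ = arccos(p₁·p₂) ≈ 2.073 rad (118.8°).
Interpolate at f = 0.66 with slerp weights a = sin((1−f)δ)/sin δ ≈ 0.739, b = sin(fδ)/sin δ ≈ 1.118.
p = a·p₁ + b·p₂ ≈ (-0.034, -0.418, 0.908); φ = arcsin(p_z) ≈ 65.22°, λ = atan2(p_y, p_x) ≈ -94.63°.

≈ (65°N, 95°W)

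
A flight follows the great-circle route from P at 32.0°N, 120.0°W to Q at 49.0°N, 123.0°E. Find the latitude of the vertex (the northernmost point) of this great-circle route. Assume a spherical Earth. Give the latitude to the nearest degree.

The great circle lies in the plane with unit normal n̂ = (p₁ × p₂)/|p₁ × p₂|.
Here n̂_z ≈ -0.501; the vertex latitude is φ_max = arccos|n̂_z| ≈ 59.9°.

≈ 60°N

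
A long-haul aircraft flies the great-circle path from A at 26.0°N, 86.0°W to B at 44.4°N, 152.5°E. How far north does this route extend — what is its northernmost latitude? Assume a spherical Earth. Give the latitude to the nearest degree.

≈ 57°N

The great circle lies in the plane with unit normal n̂ = (p₁ × p₂)/|p₁ × p₂|.
Here n̂_z ≈ -0.548; the vertex latitude is φ_max = arccos|n̂_z| ≈ 56.8°.
Check via Clairaut: cos φ_max = |cos φ₁| · sin C = cos(26.0°)·sin(37.5°) ≈ 0.548, again giving ≈ 56.8°.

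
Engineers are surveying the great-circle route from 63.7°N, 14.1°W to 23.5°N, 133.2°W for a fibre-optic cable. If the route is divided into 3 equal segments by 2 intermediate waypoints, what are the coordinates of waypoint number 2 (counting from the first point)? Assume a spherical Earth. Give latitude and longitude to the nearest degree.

≈ 48°N, 118°W

The haversine formula gives a central angle δ ≈ 1.410 rad (80.8°) between the endpoints.
Interpolate at f = 2/3 with slerp weights a = sin((1−f)δ)/sin δ ≈ 0.459, b = sin(fδ)/sin δ ≈ 0.818.
p = a·p₁ + b·p₂ ≈ (-0.316, -0.596, 0.738); φ = arcsin(p_z) ≈ 47.53°, λ = atan2(p_y, p_x) ≈ -117.95°.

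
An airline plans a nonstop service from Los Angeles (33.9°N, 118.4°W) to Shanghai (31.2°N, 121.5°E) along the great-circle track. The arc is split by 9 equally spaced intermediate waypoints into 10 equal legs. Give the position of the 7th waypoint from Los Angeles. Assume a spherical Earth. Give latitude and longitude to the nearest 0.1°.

≈ (47.5°N, 151.7°E)

Write both endpoints as unit vectors p₁, p₂ with components (cos φ cos λ, cos φ sin λ, sin φ).
The central angle between the endpoints is δ = arccos(p₁·p₂) ≈ 1.638 rad (93.8°).
Interpolate at f = 7/10 with slerp weights a = sin((1−f)δ)/sin δ ≈ 0.473, b = sin(fδ)/sin δ ≈ 0.913.
p = a·p₁ + b·p₂ ≈ (-0.595, 0.321, 0.737); φ = arcsin(p_z) ≈ 47.47°, λ = atan2(p_y, p_x) ≈ 151.66°.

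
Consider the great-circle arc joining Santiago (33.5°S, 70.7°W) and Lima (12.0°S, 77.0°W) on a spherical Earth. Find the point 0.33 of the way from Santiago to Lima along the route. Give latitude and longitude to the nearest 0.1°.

≈ 26.4°S, 73.0°W

From cos δ = sin φ₁ sin φ₂ + cos φ₁ cos φ₂ cos Δλ, the central angle is δ ≈ 0.388 rad (22.3°).
Interpolate at f = 0.33 with slerp weights a = sin((1−f)δ)/sin δ ≈ 0.679, b = sin(fδ)/sin δ ≈ 0.338.
p = a·p₁ + b·p₂ ≈ (0.262, -0.856, -0.445); φ = arcsin(p_z) ≈ -26.43°, λ = atan2(p_y, p_x) ≈ -73.02°.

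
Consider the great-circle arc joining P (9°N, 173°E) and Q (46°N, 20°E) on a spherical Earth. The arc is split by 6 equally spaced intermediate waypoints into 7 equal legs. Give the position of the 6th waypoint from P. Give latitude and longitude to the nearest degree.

≈ (60°N, 38°E)

Convert each endpoint to a unit vector on the sphere (x = cos φ cos λ, y = cos φ sin λ, z = sin φ).
The central angle between the endpoints is δ = arccos(p₁·p₂) ≈ 2.093 rad (119.9°).
Interpolate at f = 6/7 with slerp weights a = sin((1−f)δ)/sin δ ≈ 0.340, b = sin(fδ)/sin δ ≈ 1.125.
p = a·p₁ + b·p₂ ≈ (0.401, 0.308, 0.863); φ = arcsin(p_z) ≈ 59.60°, λ = atan2(p_y, p_x) ≈ 37.53°.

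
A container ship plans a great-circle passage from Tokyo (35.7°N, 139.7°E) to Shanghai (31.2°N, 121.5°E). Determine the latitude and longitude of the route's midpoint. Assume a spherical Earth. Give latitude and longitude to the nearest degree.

Write both endpoints as unit vectors p₁, p₂ with components (cos φ cos λ, cos φ sin λ, sin φ).
The central angle between the endpoints is δ = arccos(p₁·p₂) ≈ 0.276 rad (15.8°).
Interpolate at f = 1/2 with slerp weights a = sin((1−f)δ)/sin δ ≈ 0.505, b = sin(fδ)/sin δ ≈ 0.505.
p = a·p₁ + b·p₂ ≈ (-0.538, 0.633, 0.556); φ = arcsin(p_z) ≈ 33.78°, λ = atan2(p_y, p_x) ≈ 130.36°.

≈ (34°N, 130°E)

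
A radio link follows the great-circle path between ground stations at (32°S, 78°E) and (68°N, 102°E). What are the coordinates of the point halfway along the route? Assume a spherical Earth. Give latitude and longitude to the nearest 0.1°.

Convert each endpoint to a unit vector on the sphere (x = cos φ cos λ, y = cos φ sin λ, z = sin φ).
The central angle between the endpoints is δ = arccos(p₁·p₂) ≈ 1.773 rad (101.6°).
Interpolate at f = 1/2 with slerp weights a = sin((1−f)δ)/sin δ ≈ 0.791, b = sin(fδ)/sin δ ≈ 0.791.
p = a·p₁ + b·p₂ ≈ (0.078, 0.946, 0.314); φ = arcsin(p_z) ≈ 18.32°, λ = atan2(p_y, p_x) ≈ 85.29°.

≈ (18.3°N, 85.3°E)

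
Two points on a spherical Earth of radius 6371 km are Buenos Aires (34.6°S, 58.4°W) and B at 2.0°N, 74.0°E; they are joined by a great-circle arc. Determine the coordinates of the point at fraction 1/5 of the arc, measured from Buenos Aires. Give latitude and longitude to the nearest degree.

The haversine formula gives a central angle δ ≈ 2.183 rad (125.1°) between the endpoints.
Interpolate at f = 1/5 with slerp weights a = sin((1−f)δ)/sin δ ≈ 1.203, b = sin(fδ)/sin δ ≈ 0.517.
p = a·p₁ + b·p₂ ≈ (0.661, -0.347, -0.665); φ = arcsin(p_z) ≈ -41.69°, λ = atan2(p_y, p_x) ≈ -27.70°.

≈ 42°S, 28°W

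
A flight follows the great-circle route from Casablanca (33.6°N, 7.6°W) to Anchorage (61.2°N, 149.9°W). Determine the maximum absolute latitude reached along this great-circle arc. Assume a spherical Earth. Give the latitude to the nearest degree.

≈ 76°N

The great circle lies in the plane with unit normal n̂ = (p₁ × p₂)/|p₁ × p₂|.
Here n̂_z ≈ -0.249; the vertex latitude is φ_max = arccos|n̂_z| ≈ 75.6°.
Check via Clairaut: cos φ_max = |cos φ₁| · sin C = cos(33.6°)·sin(17.4°) ≈ 0.249, again giving ≈ 75.6°.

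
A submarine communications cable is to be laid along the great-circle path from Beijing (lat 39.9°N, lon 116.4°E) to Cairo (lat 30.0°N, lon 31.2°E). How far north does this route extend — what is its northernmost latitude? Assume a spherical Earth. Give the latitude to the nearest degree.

The great circle lies in the plane with unit normal n̂ = (p₁ × p₂)/|p₁ × p₂|.
Here n̂_z ≈ -0.715; the vertex latitude is φ_max = arccos|n̂_z| ≈ 44.4°.
Check via Clairaut: cos φ_max = |cos φ₁| · sin C = cos(39.9°)·sin(68.7°) ≈ 0.715, again giving ≈ 44.4°.

≈ 44°N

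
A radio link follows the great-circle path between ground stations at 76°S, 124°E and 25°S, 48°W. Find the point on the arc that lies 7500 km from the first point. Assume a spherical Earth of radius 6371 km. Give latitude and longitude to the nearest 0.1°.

The haversine formula gives a central angle δ ≈ 1.377 rad (78.9°) between the endpoints. The total great-circle distance is δ·R ≈ 1.377 × 6371 ≈ 8771 km, so the target fraction is f = 7500/8771 ≈ 0.855.
Interpolate at f ≈ 0.855 with slerp weights a = sin((1−f)δ)/sin δ ≈ 0.202, b = sin(fδ)/sin δ ≈ 0.941.
p = a·p₁ + b·p₂ ≈ (0.543, -0.593, -0.594); φ = arcsin(p_z) ≈ -36.42°, λ = atan2(p_y, p_x) ≈ -47.52°.

≈ 36.4°S, 47.5°W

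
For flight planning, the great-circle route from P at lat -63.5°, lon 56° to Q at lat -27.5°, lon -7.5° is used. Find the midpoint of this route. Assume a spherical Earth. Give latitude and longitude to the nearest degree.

≈ lat -50°, lon 13°

Write both endpoints as unit vectors p₁, p₂ with components (cos φ cos λ, cos φ sin λ, sin φ).
The central angle between the endpoints is δ = arccos(p₁·p₂) ≈ 0.940 rad (53.9°).
Interpolate at f = 1/2 with slerp weights a = sin((1−f)δ)/sin δ ≈ 0.561, b = sin(fδ)/sin δ ≈ 0.561.
p = a·p₁ + b·p₂ ≈ (0.633, 0.143, -0.761); φ = arcsin(p_z) ≈ -49.54°, λ = atan2(p_y, p_x) ≈ 12.69°.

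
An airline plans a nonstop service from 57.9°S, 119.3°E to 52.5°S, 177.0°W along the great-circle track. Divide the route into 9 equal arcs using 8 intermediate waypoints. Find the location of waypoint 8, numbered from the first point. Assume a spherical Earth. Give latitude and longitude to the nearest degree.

≈ 55°S, 177°E

Convert each endpoint to a unit vector on the sphere (x = cos φ cos λ, y = cos φ sin λ, z = sin φ).
The central angle between the endpoints is δ = arccos(p₁·p₂) ≈ 0.617 rad (35.4°).
Interpolate at f = 8/9 with slerp weights a = sin((1−f)δ)/sin δ ≈ 0.118, b = sin(fδ)/sin δ ≈ 0.901.
p = a·p₁ + b·p₂ ≈ (-0.579, 0.026, -0.815); φ = arcsin(p_z) ≈ -54.61°, λ = atan2(p_y, p_x) ≈ 177.41°.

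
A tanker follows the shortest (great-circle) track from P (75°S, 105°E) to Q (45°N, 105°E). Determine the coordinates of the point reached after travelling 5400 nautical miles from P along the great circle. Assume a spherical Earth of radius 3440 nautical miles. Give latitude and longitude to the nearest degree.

≈ (15°N, 105°E)

Convert each endpoint to a unit vector on the sphere (x = cos φ cos λ, y = cos φ sin λ, z = sin φ).
The central angle between the endpoints is δ = arccos(p₁·p₂) ≈ 2.094 rad (120.0°). The total great-circle distance is δ·R ≈ 2.094 × 3440 ≈ 7205 nmi, so the target fraction is f = 5400/7205 ≈ 0.750.
Interpolate at f ≈ 0.750 with slerp weights a = sin((1−f)δ)/sin δ ≈ 0.578, b = sin(fδ)/sin δ ≈ 1.155.
p = a·p₁ + b·p₂ ≈ (-0.250, 0.933, 0.258); φ = arcsin(p_z) ≈ 14.94°, λ = atan2(p_y, p_x) ≈ 105.00°.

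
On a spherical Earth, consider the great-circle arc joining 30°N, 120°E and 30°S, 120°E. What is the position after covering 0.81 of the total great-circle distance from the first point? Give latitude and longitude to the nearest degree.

Convert each endpoint to a unit vector on the sphere (x = cos φ cos λ, y = cos φ sin λ, z = sin φ).
The central angle between the endpoints is δ = arccos(p₁·p₂) ≈ 1.047 rad (60.0°).
Interpolate at f = 0.81 with slerp weights a = sin((1−f)δ)/sin δ ≈ 0.228, b = sin(fδ)/sin δ ≈ 0.866.
p = a·p₁ + b·p₂ ≈ (-0.474, 0.821, -0.319); φ = arcsin(p_z) ≈ -18.60°, λ = atan2(p_y, p_x) ≈ 120.00°.

≈ 19°S, 120°E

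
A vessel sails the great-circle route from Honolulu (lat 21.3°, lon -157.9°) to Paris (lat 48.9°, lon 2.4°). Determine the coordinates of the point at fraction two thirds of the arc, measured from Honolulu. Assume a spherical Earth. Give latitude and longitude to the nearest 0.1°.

Write both endpoints as unit vectors p₁, p₂ with components (cos φ cos λ, cos φ sin λ, sin φ).
The central angle between the endpoints is δ = arccos(p₁·p₂) ≈ 1.879 rad (107.6°).
Interpolate at f = 2/3 with slerp weights a = sin((1−f)δ)/sin δ ≈ 0.615, b = sin(fδ)/sin δ ≈ 0.997.
p = a·p₁ + b·p₂ ≈ (0.124, -0.188, 0.974); φ = arcsin(p_z) ≈ 76.99°, λ = atan2(p_y, p_x) ≈ -56.68°.

≈ lat 77.0°, lon -56.7°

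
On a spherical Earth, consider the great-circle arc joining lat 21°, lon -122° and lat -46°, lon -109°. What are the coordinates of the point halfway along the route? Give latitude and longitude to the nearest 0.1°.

Write both endpoints as unit vectors p₁, p₂ with components (cos φ cos λ, cos φ sin λ, sin φ).
The central angle between the endpoints is δ = arccos(p₁·p₂) ≈ 1.187 rad (68.0°).
Interpolate at f = 1/2 with slerp weights a = sin((1−f)δ)/sin δ ≈ 0.603, b = sin(fδ)/sin δ ≈ 0.603.
p = a·p₁ + b·p₂ ≈ (-0.435, -0.874, -0.218); φ = arcsin(p_z) ≈ -12.58°, λ = atan2(p_y, p_x) ≈ -116.46°.

≈ lat -12.6°, lon -116.5°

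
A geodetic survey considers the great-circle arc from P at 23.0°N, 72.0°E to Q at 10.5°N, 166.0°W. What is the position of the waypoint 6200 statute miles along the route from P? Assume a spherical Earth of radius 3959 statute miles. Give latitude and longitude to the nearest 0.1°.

From cos δ = sin φ₁ sin φ₂ + cos φ₁ cos φ₂ cos Δλ, the central angle is δ ≈ 1.992 rad (114.1°). The total great-circle distance is δ·R ≈ 1.992 × 3959 ≈ 7884 mi, so the target fraction is f = 6200/7884 ≈ 0.786.
Interpolate at f ≈ 0.786 with slerp weights a = sin((1−f)δ)/sin δ ≈ 0.452, b = sin(fδ)/sin δ ≈ 1.096.
p = a·p₁ + b·p₂ ≈ (-0.917, 0.135, 0.376); φ = arcsin(p_z) ≈ 22.11°, λ = atan2(p_y, p_x) ≈ 171.60°.

≈ 22.1°N, 171.6°E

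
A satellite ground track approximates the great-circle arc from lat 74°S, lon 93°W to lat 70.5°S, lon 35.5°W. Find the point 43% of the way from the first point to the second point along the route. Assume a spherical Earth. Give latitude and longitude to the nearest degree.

The haversine formula gives a central angle δ ≈ 0.299 rad (17.1°) between the endpoints.
Interpolate at f = 0.43 with slerp weights a = sin((1−f)δ)/sin δ ≈ 0.576, b = sin(fδ)/sin δ ≈ 0.435.
p = a·p₁ + b·p₂ ≈ (0.110, -0.243, -0.964); φ = arcsin(p_z) ≈ -74.54°, λ = atan2(p_y, p_x) ≈ -65.64°.

≈ lat 75°S, lon 66°W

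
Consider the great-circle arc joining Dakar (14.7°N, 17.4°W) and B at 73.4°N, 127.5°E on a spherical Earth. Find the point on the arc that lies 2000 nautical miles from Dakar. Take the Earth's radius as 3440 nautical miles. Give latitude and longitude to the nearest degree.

≈ 47°N, 10°W

The haversine formula gives a central angle δ ≈ 1.554 rad (89.0°) between the endpoints. The total great-circle distance is δ·R ≈ 1.554 × 3440 ≈ 5345 nmi, so the target fraction is f = 2000/5345 ≈ 0.374.
Interpolate at f ≈ 0.374 with slerp weights a = sin((1−f)δ)/sin δ ≈ 0.826, b = sin(fδ)/sin δ ≈ 0.549.
p = a·p₁ + b·p₂ ≈ (0.667, -0.115, 0.736); φ = arcsin(p_z) ≈ 47.40°, λ = atan2(p_y, p_x) ≈ -9.74°.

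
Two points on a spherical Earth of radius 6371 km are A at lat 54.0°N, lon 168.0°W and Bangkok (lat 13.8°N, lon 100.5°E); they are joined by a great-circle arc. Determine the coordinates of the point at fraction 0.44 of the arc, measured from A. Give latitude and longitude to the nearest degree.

≈ lat 46°N, lon 138°E

Write both endpoints as unit vectors p₁, p₂ with components (cos φ cos λ, cos φ sin λ, sin φ).
The central angle between the endpoints is δ = arccos(p₁·p₂) ≈ 1.392 rad (79.7°).
Interpolate at f = 0.44 with slerp weights a = sin((1−f)δ)/sin δ ≈ 0.714, b = sin(fδ)/sin δ ≈ 0.584.
p = a·p₁ + b·p₂ ≈ (-0.514, 0.471, 0.717); φ = arcsin(p_z) ≈ 45.82°, λ = atan2(p_y, p_x) ≈ 137.53°.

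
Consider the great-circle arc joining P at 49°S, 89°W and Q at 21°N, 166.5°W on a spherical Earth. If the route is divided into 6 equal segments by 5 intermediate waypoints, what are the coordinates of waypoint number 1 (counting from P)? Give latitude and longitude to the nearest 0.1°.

≈ 40.7°S, 108.9°W

Write both endpoints as unit vectors p₁, p₂ with components (cos φ cos λ, cos φ sin λ, sin φ).
The central angle between the endpoints is δ = arccos(p₁·p₂) ≈ 1.709 rad (97.9°).
Interpolate at f = 1/6 with slerp weights a = sin((1−f)δ)/sin δ ≈ 0.999, b = sin(fδ)/sin δ ≈ 0.284.
p = a·p₁ + b·p₂ ≈ (-0.246, -0.717, -0.652); φ = arcsin(p_z) ≈ -40.70°, λ = atan2(p_y, p_x) ≈ -108.95°.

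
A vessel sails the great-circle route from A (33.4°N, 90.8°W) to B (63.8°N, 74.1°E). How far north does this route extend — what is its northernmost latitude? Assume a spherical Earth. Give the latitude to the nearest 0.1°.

The great circle lies in the plane with unit normal n̂ = (p₁ × p₂)/|p₁ × p₂|.
Here n̂_z ≈ +0.097; the vertex latitude is φ_max = arccos|n̂_z| ≈ 84.4°.
Check via Clairaut: cos φ_max = |cos φ₁| · sin C = cos(33.4°)·sin(6.7°) ≈ 0.097, again giving ≈ 84.4°.

≈ 84.4°N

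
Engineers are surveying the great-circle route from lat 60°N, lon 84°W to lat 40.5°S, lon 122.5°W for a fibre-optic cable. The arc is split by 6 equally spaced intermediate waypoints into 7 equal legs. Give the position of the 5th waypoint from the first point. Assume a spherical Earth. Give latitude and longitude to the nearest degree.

≈ lat 12°S, lon 113°W

The haversine formula gives a central angle δ ≈ 1.839 rad (105.4°) between the endpoints.
Interpolate at f = 5/7 with slerp weights a = sin((1−f)δ)/sin δ ≈ 0.520, b = sin(fδ)/sin δ ≈ 1.003.
p = a·p₁ + b·p₂ ≈ (-0.383, -0.902, -0.201); φ = arcsin(p_z) ≈ -11.59°, λ = atan2(p_y, p_x) ≈ -112.99°.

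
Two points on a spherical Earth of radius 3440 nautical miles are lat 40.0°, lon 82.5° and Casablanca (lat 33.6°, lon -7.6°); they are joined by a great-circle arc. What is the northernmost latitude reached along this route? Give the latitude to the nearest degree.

The great circle lies in the plane with unit normal n̂ = (p₁ × p₂)/|p₁ × p₂|.
Here n̂_z ≈ -0.682; the vertex latitude is φ_max = arccos|n̂_z| ≈ 47.0°.
Check via Clairaut: cos φ_max = |cos φ₁| · sin C = cos(40.0°)·sin(63.0°) ≈ 0.682, again giving ≈ 47.0°.

≈ 47°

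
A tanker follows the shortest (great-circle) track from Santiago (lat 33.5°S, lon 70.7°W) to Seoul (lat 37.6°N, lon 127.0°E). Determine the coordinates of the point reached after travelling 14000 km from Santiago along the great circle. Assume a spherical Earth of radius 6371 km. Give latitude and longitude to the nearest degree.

≈ lat 34°N, lon 176°E

Convert each endpoint to a unit vector on the sphere (x = cos φ cos λ, y = cos φ sin λ, z = sin φ).
The central angle between the endpoints is δ = arccos(p₁·p₂) ≈ 2.881 rad (165.1°). The total great-circle distance is δ·R ≈ 2.881 × 6371 ≈ 18353 km, so the target fraction is f = 14000/18353 ≈ 0.763.
Interpolate at f ≈ 0.763 with slerp weights a = sin((1−f)δ)/sin δ ≈ 2.448, b = sin(fδ)/sin δ ≈ 3.140.
p = a·p₁ + b·p₂ ≈ (-0.823, 0.061, 0.565); φ = arcsin(p_z) ≈ 34.41°, λ = atan2(p_y, p_x) ≈ 175.78°.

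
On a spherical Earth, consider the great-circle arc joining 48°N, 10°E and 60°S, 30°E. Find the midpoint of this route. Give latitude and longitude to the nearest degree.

From cos δ = sin φ₁ sin φ₂ + cos φ₁ cos φ₂ cos Δλ, the central angle is δ ≈ 1.906 rad (109.2°).
Interpolate at f = 1/2 with slerp weights a = sin((1−f)δ)/sin δ ≈ 0.863, b = sin(fδ)/sin δ ≈ 0.863.
p = a·p₁ + b·p₂ ≈ (0.943, 0.316, -0.106); φ = arcsin(p_z) ≈ -6.09°, λ = atan2(p_y, p_x) ≈ 18.54°.

≈ 6°S, 19°E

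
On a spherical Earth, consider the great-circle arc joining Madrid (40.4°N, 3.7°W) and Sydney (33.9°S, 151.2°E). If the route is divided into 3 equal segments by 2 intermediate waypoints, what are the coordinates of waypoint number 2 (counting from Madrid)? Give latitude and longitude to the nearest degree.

≈ 3°S, 105°E

Convert each endpoint to a unit vector on the sphere (x = cos φ cos λ, y = cos φ sin λ, z = sin φ).
The central angle between the endpoints is δ = arccos(p₁·p₂) ≈ 2.776 rad (159.0°).
Interpolate at f = 2/3 with slerp weights a = sin((1−f)δ)/sin δ ≈ 2.234, b = sin(fδ)/sin δ ≈ 2.688.
p = a·p₁ + b·p₂ ≈ (-0.257, 0.965, -0.051); φ = arcsin(p_z) ≈ -2.94°, λ = atan2(p_y, p_x) ≈ 104.93°.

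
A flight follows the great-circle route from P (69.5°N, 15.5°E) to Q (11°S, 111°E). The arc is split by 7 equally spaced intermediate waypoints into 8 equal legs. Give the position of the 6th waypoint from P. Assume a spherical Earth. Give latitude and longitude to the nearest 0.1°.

From cos δ = sin φ₁ sin φ₂ + cos φ₁ cos φ₂ cos Δλ, the central angle is δ ≈ 1.784 rad (102.2°).
Interpolate at f = 6/8 with slerp weights a = sin((1−f)δ)/sin δ ≈ 0.441, b = sin(fδ)/sin δ ≈ 0.996.
p = a·p₁ + b·p₂ ≈ (-0.201, 0.954, 0.223); φ = arcsin(p_z) ≈ 12.91°, λ = atan2(p_y, p_x) ≈ 101.92°.

≈ (12.9°N, 101.9°E)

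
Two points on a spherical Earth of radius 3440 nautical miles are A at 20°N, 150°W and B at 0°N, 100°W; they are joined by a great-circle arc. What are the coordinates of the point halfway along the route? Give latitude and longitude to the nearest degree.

≈ 11°N, 124°W

Convert each endpoint to a unit vector on the sphere (x = cos φ cos λ, y = cos φ sin λ, z = sin φ).
The central angle between the endpoints is δ = arccos(p₁·p₂) ≈ 0.922 rad (52.8°).
Interpolate at f = 1/2 with slerp weights a = sin((1−f)δ)/sin δ ≈ 0.558, b = sin(fδ)/sin δ ≈ 0.558.
p = a·p₁ + b·p₂ ≈ (-0.551, -0.812, 0.191); φ = arcsin(p_z) ≈ 11.01°, λ = atan2(p_y, p_x) ≈ -124.17°.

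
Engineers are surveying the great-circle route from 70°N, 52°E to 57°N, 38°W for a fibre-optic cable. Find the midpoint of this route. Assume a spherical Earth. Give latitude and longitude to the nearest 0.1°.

The haversine formula gives a central angle δ ≈ 0.663 rad (38.0°) between the endpoints.
Interpolate at f = 1/2 with slerp weights a = sin((1−f)δ)/sin δ ≈ 0.529, b = sin(fδ)/sin δ ≈ 0.529.
p = a·p₁ + b·p₂ ≈ (0.338, -0.035, 0.940); φ = arcsin(p_z) ≈ 70.12°, λ = atan2(p_y, p_x) ≈ -5.87°.

≈ 70.1°N, 5.9°W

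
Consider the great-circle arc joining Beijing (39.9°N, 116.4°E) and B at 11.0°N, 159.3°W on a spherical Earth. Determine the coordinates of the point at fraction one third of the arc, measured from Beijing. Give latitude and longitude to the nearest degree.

≈ 37°N, 150°E

Convert each endpoint to a unit vector on the sphere (x = cos φ cos λ, y = cos φ sin λ, z = sin φ).
The central angle between the endpoints is δ = arccos(p₁·p₂) ≈ 1.372 rad (78.6°).
Interpolate at f = 1/3 with slerp weights a = sin((1−f)δ)/sin δ ≈ 0.808, b = sin(fδ)/sin δ ≈ 0.450.
p = a·p₁ + b·p₂ ≈ (-0.689, 0.399, 0.604); φ = arcsin(p_z) ≈ 37.19°, λ = atan2(p_y, p_x) ≈ 149.93°.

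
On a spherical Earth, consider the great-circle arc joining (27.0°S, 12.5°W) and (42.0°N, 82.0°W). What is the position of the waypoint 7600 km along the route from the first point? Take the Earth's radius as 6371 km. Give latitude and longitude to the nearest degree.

≈ (25°N, 58°W)

Convert each endpoint to a unit vector on the sphere (x = cos φ cos λ, y = cos φ sin λ, z = sin φ).
The central angle between the endpoints is δ = arccos(p₁·p₂) ≈ 1.643 rad (94.1°). The total great-circle distance is δ·R ≈ 1.643 × 6371 ≈ 10466 km, so the target fraction is f = 7600/10466 ≈ 0.726.
Interpolate at f ≈ 0.726 with slerp weights a = sin((1−f)δ)/sin δ ≈ 0.436, b = sin(fδ)/sin δ ≈ 0.932.
p = a·p₁ + b·p₂ ≈ (0.476, -0.770, 0.426); φ = arcsin(p_z) ≈ 25.19°, λ = atan2(p_y, p_x) ≈ -58.29°.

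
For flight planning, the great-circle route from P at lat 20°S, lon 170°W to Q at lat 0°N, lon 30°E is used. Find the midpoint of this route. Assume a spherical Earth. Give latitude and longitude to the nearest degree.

Convert each endpoint to a unit vector on the sphere (x = cos φ cos λ, y = cos φ sin λ, z = sin φ).
The central angle between the endpoints is δ = arccos(p₁·p₂) ≈ 2.653 rad (152.0°).
Interpolate at f = 1/2 with slerp weights a = sin((1−f)δ)/sin δ ≈ 2.067, b = sin(fδ)/sin δ ≈ 2.067.
p = a·p₁ + b·p₂ ≈ (-0.123, 0.696, -0.707); φ = arcsin(p_z) ≈ -45.00°, λ = atan2(p_y, p_x) ≈ 100.00°.

≈ lat 45°S, lon 100°E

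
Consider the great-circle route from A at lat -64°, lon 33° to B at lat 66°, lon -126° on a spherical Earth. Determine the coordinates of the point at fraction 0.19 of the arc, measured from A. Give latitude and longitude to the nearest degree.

Write both endpoints as unit vectors p₁, p₂ with components (cos φ cos λ, cos φ sin λ, sin φ).
The central angle between the endpoints is δ = arccos(p₁·p₂) ≈ 2.984 rad (170.9°).
Interpolate at f = 0.19 with slerp weights a = sin((1−f)δ)/sin δ ≈ 4.215, b = sin(fδ)/sin δ ≈ 3.414.
p = a·p₁ + b·p₂ ≈ (0.733, -0.117, -0.670); φ = arcsin(p_z) ≈ -42.04°, λ = atan2(p_y, p_x) ≈ -9.06°.

≈ lat -42°, lon -9°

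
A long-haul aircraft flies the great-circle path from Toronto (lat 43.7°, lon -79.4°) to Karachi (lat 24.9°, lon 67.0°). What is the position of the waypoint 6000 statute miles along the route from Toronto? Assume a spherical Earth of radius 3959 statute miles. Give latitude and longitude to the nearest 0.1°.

≈ lat 40.9°, lon 57.3°

Write both endpoints as unit vectors p₁, p₂ with components (cos φ cos λ, cos φ sin λ, sin φ).
The central angle between the endpoints is δ = arccos(p₁·p₂) ≈ 1.829 rad (104.8°). The total great-circle distance is δ·R ≈ 1.829 × 3959 ≈ 7241 mi, so the target fraction is f = 6000/7241 ≈ 0.829.
Interpolate at f ≈ 0.829 with slerp weights a = sin((1−f)δ)/sin δ ≈ 0.319, b = sin(fδ)/sin δ ≈ 1.033.
p = a·p₁ + b·p₂ ≈ (0.408, 0.636, 0.655); φ = arcsin(p_z) ≈ 40.93°, λ = atan2(p_y, p_x) ≈ 57.28°.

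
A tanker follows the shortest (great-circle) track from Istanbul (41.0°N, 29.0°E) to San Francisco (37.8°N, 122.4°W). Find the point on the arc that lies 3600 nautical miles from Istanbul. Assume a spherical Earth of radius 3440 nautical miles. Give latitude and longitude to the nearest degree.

≈ (69°N, 85°W)

From cos δ = sin φ₁ sin φ₂ + cos φ₁ cos φ₂ cos Δλ, the central angle is δ ≈ 1.693 rad (97.0°). The total great-circle distance is δ·R ≈ 1.693 × 3440 ≈ 5822 nmi, so the target fraction is f = 3600/5822 ≈ 0.618.
Interpolate at f ≈ 0.618 with slerp weights a = sin((1−f)δ)/sin δ ≈ 0.607, b = sin(fδ)/sin δ ≈ 0.872.
p = a·p₁ + b·p₂ ≈ (0.031, -0.360, 0.932); φ = arcsin(p_z) ≈ 68.82°, λ = atan2(p_y, p_x) ≈ -85.06°.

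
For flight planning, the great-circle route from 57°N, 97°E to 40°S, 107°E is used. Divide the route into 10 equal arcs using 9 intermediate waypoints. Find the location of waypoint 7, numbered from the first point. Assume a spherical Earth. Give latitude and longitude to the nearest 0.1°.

From cos δ = sin φ₁ sin φ₂ + cos φ₁ cos φ₂ cos Δλ, the central angle is δ ≈ 1.699 rad (97.4°).
Interpolate at f = 7/10 with slerp weights a = sin((1−f)δ)/sin δ ≈ 0.492, b = sin(fδ)/sin δ ≈ 0.936.
p = a·p₁ + b·p₂ ≈ (-0.242, 0.952, -0.189); φ = arcsin(p_z) ≈ -10.89°, λ = atan2(p_y, p_x) ≈ 104.28°.

≈ 10.9°S, 104.3°E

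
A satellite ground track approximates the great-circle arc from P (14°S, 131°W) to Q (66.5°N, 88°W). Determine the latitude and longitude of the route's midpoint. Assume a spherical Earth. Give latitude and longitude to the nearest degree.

Convert each endpoint to a unit vector on the sphere (x = cos φ cos λ, y = cos φ sin λ, z = sin φ).
The central angle between the endpoints is δ = arccos(p₁·p₂) ≈ 1.510 rad (86.5°).
Interpolate at f = 1/2 with slerp weights a = sin((1−f)δ)/sin δ ≈ 0.686, b = sin(fδ)/sin δ ≈ 0.686.
p = a·p₁ + b·p₂ ≈ (-0.427, -0.776, 0.463); φ = arcsin(p_z) ≈ 27.61°, λ = atan2(p_y, p_x) ≈ -118.84°.

≈ (28°N, 119°W)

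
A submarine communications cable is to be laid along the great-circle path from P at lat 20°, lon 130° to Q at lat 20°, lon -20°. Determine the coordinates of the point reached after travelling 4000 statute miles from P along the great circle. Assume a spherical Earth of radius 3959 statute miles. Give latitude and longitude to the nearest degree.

≈ lat 54°, lon 67°

From cos δ = sin φ₁ sin φ₂ + cos φ₁ cos φ₂ cos Δλ, the central angle is δ ≈ 2.275 rad (130.4°). The total great-circle distance is δ·R ≈ 2.275 × 3959 ≈ 9008 mi, so the target fraction is f = 4000/9008 ≈ 0.444.
Interpolate at f ≈ 0.444 with slerp weights a = sin((1−f)δ)/sin δ ≈ 1.252, b = sin(fδ)/sin δ ≈ 1.112.
p = a·p₁ + b·p₂ ≈ (0.226, 0.544, 0.808); φ = arcsin(p_z) ≈ 53.94°, λ = atan2(p_y, p_x) ≈ 67.46°.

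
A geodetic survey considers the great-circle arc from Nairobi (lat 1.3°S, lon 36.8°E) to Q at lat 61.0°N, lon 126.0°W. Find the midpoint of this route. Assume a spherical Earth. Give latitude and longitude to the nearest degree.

From cos δ = sin φ₁ sin φ₂ + cos φ₁ cos φ₂ cos Δλ, the central angle is δ ≈ 2.075 rad (118.9°).
Interpolate at f = 1/2 with slerp weights a = sin((1−f)δ)/sin δ ≈ 0.983, b = sin(fδ)/sin δ ≈ 0.983.
p = a·p₁ + b·p₂ ≈ (0.507, 0.203, 0.838); φ = arcsin(p_z) ≈ 56.90°, λ = atan2(p_y, p_x) ≈ 21.84°.

≈ lat 57°N, lon 22°E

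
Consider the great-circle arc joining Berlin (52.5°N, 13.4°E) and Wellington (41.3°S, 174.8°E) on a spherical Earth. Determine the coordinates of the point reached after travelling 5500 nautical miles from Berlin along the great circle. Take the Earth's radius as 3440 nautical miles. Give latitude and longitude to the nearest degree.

Write both endpoints as unit vectors p₁, p₂ with components (cos φ cos λ, cos φ sin λ, sin φ).
The central angle between the endpoints is δ = arccos(p₁·p₂) ≈ 2.848 rad (163.2°). The total great-circle distance is δ·R ≈ 2.848 × 3440 ≈ 9795 nmi, so the target fraction is f = 5500/9795 ≈ 0.561.
Interpolate at f ≈ 0.561 with slerp weights a = sin((1−f)δ)/sin δ ≈ 3.272, b = sin(fδ)/sin δ ≈ 3.449.
p = a·p₁ + b·p₂ ≈ (-0.642, 0.696, 0.320); φ = arcsin(p_z) ≈ 18.67°, λ = atan2(p_y, p_x) ≈ 132.68°.

≈ 19°N, 133°E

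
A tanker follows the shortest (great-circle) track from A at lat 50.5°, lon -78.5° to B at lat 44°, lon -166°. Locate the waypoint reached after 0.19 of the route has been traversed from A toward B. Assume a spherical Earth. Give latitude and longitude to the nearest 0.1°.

≈ lat 54.8°, lon -94.7°

The haversine formula gives a central angle δ ≈ 0.981 rad (56.2°) between the endpoints.
Interpolate at f = 0.19 with slerp weights a = sin((1−f)δ)/sin δ ≈ 0.859, b = sin(fδ)/sin δ ≈ 0.223.
p = a·p₁ + b·p₂ ≈ (-0.047, -0.574, 0.817); φ = arcsin(p_z) ≈ 54.83°, λ = atan2(p_y, p_x) ≈ -94.66°.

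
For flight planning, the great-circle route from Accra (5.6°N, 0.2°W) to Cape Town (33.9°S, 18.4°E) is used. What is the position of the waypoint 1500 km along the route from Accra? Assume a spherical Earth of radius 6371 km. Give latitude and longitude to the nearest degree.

≈ 7°S, 5°E

Convert each endpoint to a unit vector on the sphere (x = cos φ cos λ, y = cos φ sin λ, z = sin φ).
The central angle between the endpoints is δ = arccos(p₁·p₂) ≈ 0.755 rad (43.2°). The total great-circle distance is δ·R ≈ 0.755 × 6371 ≈ 4808 km, so the target fraction is f = 1500/4808 ≈ 0.312.
Interpolate at f ≈ 0.312 with slerp weights a = sin((1−f)δ)/sin δ ≈ 0.724, b = sin(fδ)/sin δ ≈ 0.341.
p = a·p₁ + b·p₂ ≈ (0.989, 0.087, -0.119); φ = arcsin(p_z) ≈ -6.85°, λ = atan2(p_y, p_x) ≈ 5.01°.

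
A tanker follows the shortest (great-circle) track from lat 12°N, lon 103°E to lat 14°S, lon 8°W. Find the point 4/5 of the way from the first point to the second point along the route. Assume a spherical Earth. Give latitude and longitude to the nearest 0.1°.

≈ lat 10.1°S, lon 14.8°E

Write both endpoints as unit vectors p₁, p₂ with components (cos φ cos λ, cos φ sin λ, sin φ).
The central angle between the endpoints is δ = arccos(p₁·p₂) ≈ 1.972 rad (113.0°).
Interpolate at f = 4/5 with slerp weights a = sin((1−f)δ)/sin δ ≈ 0.417, b = sin(fδ)/sin δ ≈ 1.086.
p = a·p₁ + b·p₂ ≈ (0.952, 0.251, -0.176); φ = arcsin(p_z) ≈ -10.14°, λ = atan2(p_y, p_x) ≈ 14.78°.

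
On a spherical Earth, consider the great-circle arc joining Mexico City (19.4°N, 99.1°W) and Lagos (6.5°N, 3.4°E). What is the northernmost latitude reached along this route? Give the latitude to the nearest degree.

≈ 22°N

The great circle lies in the plane with unit normal n̂ = (p₁ × p₂)/|p₁ × p₂|.
Here n̂_z ≈ +0.928; the vertex latitude is φ_max = arccos|n̂_z| ≈ 21.9°.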